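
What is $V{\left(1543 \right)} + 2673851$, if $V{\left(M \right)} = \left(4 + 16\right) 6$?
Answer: $2673971$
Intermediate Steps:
$V{\left(M \right)} = 120$ ($V{\left(M \right)} = 20 \cdot 6 = 120$)
$V{\left(1543 \right)} + 2673851 = 120 + 2673851 = 2673971$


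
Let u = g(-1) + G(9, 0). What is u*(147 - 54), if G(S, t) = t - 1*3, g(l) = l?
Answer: -372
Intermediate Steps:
G(S, t) = -3 + t (G(S, t) = t - 3 = -3 + t)
u = -4 (u = -1 + (-3 + 0) = -1 - 3 = -4)
u*(147 - 54) = -4*(147 - 54) = -4*93 = -372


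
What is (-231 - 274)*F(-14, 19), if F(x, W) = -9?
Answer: 4545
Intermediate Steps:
(-231 - 274)*F(-14, 19) = (-231 - 274)*(-9) = -505*(-9) = 4545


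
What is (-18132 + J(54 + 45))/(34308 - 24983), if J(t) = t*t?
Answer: -8331/9325 ≈ -0.89340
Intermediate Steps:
J(t) = t**2
(-18132 + J(54 + 45))/(34308 - 24983) = (-18132 + (54 + 45)**2)/(34308 - 24983) = (-18132 + 99**2)/9325 = (-18132 + 9801)*(1/9325) = -8331*1/9325 = -8331/9325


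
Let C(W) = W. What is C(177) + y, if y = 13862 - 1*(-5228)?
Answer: 19267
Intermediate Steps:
y = 19090 (y = 13862 + 5228 = 19090)
C(177) + y = 177 + 19090 = 19267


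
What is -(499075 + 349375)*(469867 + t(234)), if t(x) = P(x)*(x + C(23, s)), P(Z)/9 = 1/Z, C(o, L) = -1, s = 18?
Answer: -5182661374375/13 ≈ -3.9867e+11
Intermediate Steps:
P(Z) = 9/Z
t(x) = 9*(-1 + x)/x (t(x) = (9/x)*(x - 1) = (9/x)*(-1 + x) = 9*(-1 + x)/x)
-(499075 + 349375)*(469867 + t(234)) = -(499075 + 349375)*(469867 + (9 - 9/234)) = -848450*(469867 + (9 - 9*1/234)) = -848450*(469867 + (9 - 1/26)) = -848450*(469867 + 233/26) = -848450*12216775/26 = -1*5182661374375/13 = -5182661374375/13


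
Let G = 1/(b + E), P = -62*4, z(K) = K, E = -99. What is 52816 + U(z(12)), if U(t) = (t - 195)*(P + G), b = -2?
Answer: 9918383/101 ≈ 98202.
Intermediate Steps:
P = -248
G = -1/101 (G = 1/(-2 - 99) = 1/(-101) = -1/101 ≈ -0.0099010)
U(t) = 4884555/101 - 25049*t/101 (U(t) = (t - 195)*(-248 - 1/101) = (-195 + t)*(-25049/101) = 4884555/101 - 25049*t/101)
52816 + U(z(12)) = 52816 + (4884555/101 - 25049/101*12) = 52816 + (4884555/101 - 300588/101) = 52816 + 4583967/101 = 9918383/101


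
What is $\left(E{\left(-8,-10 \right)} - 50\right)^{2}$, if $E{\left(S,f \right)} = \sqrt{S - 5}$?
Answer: $\left(50 - i \sqrt{13}\right)^{2} \approx 2487.0 - 360.56 i$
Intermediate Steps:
$E{\left(S,f \right)} = \sqrt{-5 + S}$
$\left(E{\left(-8,-10 \right)} - 50\right)^{2} = \left(\sqrt{-5 - 8} - 50\right)^{2} = \left(\sqrt{-13} - 50\right)^{2} = \left(i \sqrt{13} - 50\right)^{2} = \left(-50 + i \sqrt{13}\right)^{2}$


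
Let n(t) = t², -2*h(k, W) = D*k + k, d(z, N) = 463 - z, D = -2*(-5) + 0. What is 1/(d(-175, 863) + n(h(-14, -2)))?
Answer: 1/6567 ≈ 0.00015228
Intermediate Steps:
D = 10 (D = 10 + 0 = 10)
h(k, W) = -11*k/2 (h(k, W) = -(10*k + k)/2 = -11*k/2)
1/(d(-175, 863) + n(h(-14, -2))) = 1/((463 - 1*(-175)) + (-11/2*(-14))²) = 1/((463 + 175) + 77²) = 1/(638 + 5929) = 1/6567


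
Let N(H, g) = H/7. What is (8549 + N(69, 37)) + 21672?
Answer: 211616/7 ≈ 30231.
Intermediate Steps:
N(H, g) = H/7 (N(H, g) = H*(⅐) = H/7)
(8549 + N(69, 37)) + 21672 = (8549 + (⅐)*69) + 21672 = (8549 + 69/7) + 21672 = 59912/7 + 21672 = 211616/7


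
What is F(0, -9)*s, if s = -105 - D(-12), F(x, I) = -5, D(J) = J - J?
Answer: 525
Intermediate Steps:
D(J) = 0
s = -105 (s = -105 - 1*0 = -105 + 0 = -105)
F(0, -9)*s = -5*(-105) = 525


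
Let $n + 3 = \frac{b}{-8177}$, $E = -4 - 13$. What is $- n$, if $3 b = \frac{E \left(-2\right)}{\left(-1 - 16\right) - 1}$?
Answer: $\frac{38960}{12987} \approx 2.9999$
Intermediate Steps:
$E = -17$ ($E = -4 - 13 = -17$)
$b = - \frac{17}{27}$ ($b = \frac{\left(-17\right) \left(-2\right) \frac{1}{\left(-1 - 16\right) - 1}}{3} = \frac{34 \frac{1}{-17 - 1}}{3} = \frac{34 \frac{1}{-18}}{3} = \frac{34 \left(- \frac{1}{18}\right)}{3} = \frac{1}{3} \left(- \frac{17}{9}\right) = - \frac{17}{27} \approx -0.62963$)
$n = - \frac{38960}{12987}$ ($n = -3 - \frac{17}{27 \left(-8177\right)} = -3 - - \frac{1}{12987} = -3 + \frac{1}{12987} = - \frac{38960}{12987} \approx -2.9999$)
$- n = \left(-1\right) \left(- \frac{38960}{12987}\right) = \frac{38960}{12987}$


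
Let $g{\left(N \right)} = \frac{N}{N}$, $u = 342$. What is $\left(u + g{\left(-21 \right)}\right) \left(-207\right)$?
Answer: $-71001$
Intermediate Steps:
$g{\left(N \right)} = 1$
$\left(u + g{\left(-21 \right)}\right) \left(-207\right) = \left(342 + 1\right) \left(-207\right) = 343 \left(-207\right) = -71001$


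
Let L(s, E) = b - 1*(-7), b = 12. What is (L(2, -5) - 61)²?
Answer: 1764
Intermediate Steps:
L(s, E) = 19 (L(s, E) = 12 - 1*(-7) = 12 + 7 = 19)
(L(2, -5) - 61)² = (19 - 61)² = (-42)² = 1764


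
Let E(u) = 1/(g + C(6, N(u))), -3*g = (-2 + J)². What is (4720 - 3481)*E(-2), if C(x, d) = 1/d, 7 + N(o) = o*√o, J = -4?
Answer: 1239*(-2*√2 + 7*I)/(-85*I + 24*√2) ≈ -102.2 - 0.41834*I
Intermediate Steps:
N(o) = -7 + o^(3/2) (N(o) = -7 + o*√o = -7 + o^(3/2))
g = -12 (g = -(-2 - 4)²/3 = -⅓*(-6)² = -⅓*36 = -12)
E(u) = 1/(-12 + 1/(-7 + u^(3/2)))
(4720 - 3481)*E(-2) = (4720 - 3481)*((7 - (-2)^(3/2))/(-85 + 12*(-2)^(3/2))) = 1239*((7 - (-2)*I*√2)/(-85 + 12*(-2*I*√2))) = 1239*((7 + 2*I*√2)/(-85 - 24*I*√2)) = 1239*(7 + 2*I*√2)/(-85 - 24*I*√2)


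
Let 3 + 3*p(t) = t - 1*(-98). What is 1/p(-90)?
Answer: ⅗ ≈ 0.60000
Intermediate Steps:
p(t) = 95/3 + t/3 (p(t) = -1 + (t - 1*(-98))/3 = -1 + (t + 98)/3 = -1 + (98 + t)/3 = -1 + (98/3 + t/3) = 95/3 + t/3)
1/p(-90) = 1/(95/3 + (⅓)*(-90)) = 1/(95/3 - 30) = 1/(5/3) = ⅗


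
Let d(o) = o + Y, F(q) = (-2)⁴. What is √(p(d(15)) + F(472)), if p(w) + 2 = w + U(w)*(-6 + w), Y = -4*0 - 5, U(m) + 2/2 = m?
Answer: 2*√15 ≈ 7.7460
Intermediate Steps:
U(m) = -1 + m
F(q) = 16
Y = -5 (Y = 0 - 5 = -5)
d(o) = -5 + o (d(o) = o - 5 = -5 + o)
p(w) = -2 + w + (-1 + w)*(-6 + w) (p(w) = -2 + (w + (-1 + w)*(-6 + w)) = -2 + w + (-1 + w)*(-6 + w))
√(p(d(15)) + F(472)) = √((4 + (-5 + 15)² - 6*(-5 + 15)) + 16) = √((4 + 10² - 6*10) + 16) = √((4 + 100 - 60) + 16) = √(44 + 16) = √60 = 2*√15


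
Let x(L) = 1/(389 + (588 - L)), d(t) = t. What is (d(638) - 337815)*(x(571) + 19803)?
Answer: -2710909486363/406 ≈ -6.6771e+9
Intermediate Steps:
x(L) = 1/(977 - L)
(d(638) - 337815)*(x(571) + 19803) = (638 - 337815)*(-1/(-977 + 571) + 19803) = -337177*(-1/(-406) + 19803) = -337177*(-1*(-1/406) + 19803) = -337177*(1/406 + 19803) = -337177*8040019/406 = -2710909486363/406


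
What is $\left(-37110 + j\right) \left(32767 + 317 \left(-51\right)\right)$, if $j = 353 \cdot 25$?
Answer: $-469531000$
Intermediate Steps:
$j = 8825$
$\left(-37110 + j\right) \left(32767 + 317 \left(-51\right)\right) = \left(-37110 + 8825\right) \left(32767 + 317 \left(-51\right)\right) = - 28285 \left(32767 - 16167\right) = \left(-28285\right) 16600 = -469531000$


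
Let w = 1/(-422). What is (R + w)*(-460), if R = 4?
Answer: -388010/211 ≈ -1838.9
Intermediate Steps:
w = -1/422 ≈ -0.0023697
(R + w)*(-460) = (4 - 1/422)*(-460) = (1687/422)*(-460) = -388010/211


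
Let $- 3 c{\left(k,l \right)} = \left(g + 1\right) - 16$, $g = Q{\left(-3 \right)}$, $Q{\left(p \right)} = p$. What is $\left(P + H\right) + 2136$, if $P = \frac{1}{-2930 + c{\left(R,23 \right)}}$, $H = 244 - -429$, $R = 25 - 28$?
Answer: $\frac{8213515}{2924} \approx 2809.0$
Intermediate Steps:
$R = -3$
$g = -3$
$H = 673$ ($H = 244 + 429 = 673$)
$c{\left(k,l \right)} = 6$ ($c{\left(k,l \right)} = - \frac{\left(-3 + 1\right) - 16}{3} = - \frac{-2 - 16}{3} = \left(- \frac{1}{3}\right) \left(-18\right) = 6$)
$P = - \frac{1}{2924}$ ($P = \frac{1}{-2930 + 6} = \frac{1}{-2924} = - \frac{1}{2924} \approx -0.000342$)
$\left(P + H\right) + 2136 = \left(- \frac{1}{2924} + 673\right) + 2136 = \frac{1967851}{2924} + 2136 = \frac{8213515}{2924}$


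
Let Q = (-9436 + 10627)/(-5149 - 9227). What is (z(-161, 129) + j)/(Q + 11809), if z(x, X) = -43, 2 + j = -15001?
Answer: -72100432/56588331 ≈ -1.2741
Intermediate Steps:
j = -15003 (j = -2 - 15001 = -15003)
Q = -397/4792 (Q = 1191/(-14376) = 1191*(-1/14376) = -397/4792 ≈ -0.082846)
(z(-161, 129) + j)/(Q + 11809) = (-43 - 15003)/(-397/4792 + 11809) = -15046/56588331/4792 = -15046*4792/56588331 = -72100432/56588331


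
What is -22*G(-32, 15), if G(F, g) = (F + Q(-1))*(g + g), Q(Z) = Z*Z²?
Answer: 21780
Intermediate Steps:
Q(Z) = Z³
G(F, g) = 2*g*(-1 + F) (G(F, g) = (F + (-1)³)*(g + g) = (F - 1)*(2*g) = (-1 + F)*(2*g) = 2*g*(-1 + F))
-22*G(-32, 15) = -44*15*(-1 - 32) = -44*15*(-33) = -22*(-990) = 21780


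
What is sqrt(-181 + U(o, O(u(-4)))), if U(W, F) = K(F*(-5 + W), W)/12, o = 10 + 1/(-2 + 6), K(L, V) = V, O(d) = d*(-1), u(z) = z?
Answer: I*sqrt(25941)/12 ≈ 13.422*I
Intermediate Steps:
O(d) = -d
o = 41/4 (o = 10 + 1/4 = 41/4 ≈ 10.250)
U(W, F) = W/12
sqrt(-181 + U(o, O(u(-4)))) = sqrt(-181 + (1/12)*(41/4)) = sqrt(-181 + 41/48) = sqrt(-8647/48) = I*sqrt(25941)/12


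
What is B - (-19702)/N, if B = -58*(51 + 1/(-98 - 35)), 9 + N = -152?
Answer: -9421526/3059 ≈ -3079.9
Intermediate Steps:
N = -161 (N = -9 - 152 = -161)
B = -393356/133 (B = -58*(51 + 1/(-133)) = -58*(51 - 1/133) = -58*6782/133 = -393356/133 ≈ -2957.6)
B - (-19702)/N = -393356/133 - (-19702)/(-161) = -393356/133 - (-19702)*(-1)/161 = -393356/133 - 1*19702/161 = -393356/133 - 19702/161 = -9421526/3059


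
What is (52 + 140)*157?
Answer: 30144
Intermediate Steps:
(52 + 140)*157 = 192*157 = 30144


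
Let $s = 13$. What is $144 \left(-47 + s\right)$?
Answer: $-4896$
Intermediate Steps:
$144 \left(-47 + s\right) = 144 \left(-47 + 13\right) = 144 \left(-34\right) = -4896$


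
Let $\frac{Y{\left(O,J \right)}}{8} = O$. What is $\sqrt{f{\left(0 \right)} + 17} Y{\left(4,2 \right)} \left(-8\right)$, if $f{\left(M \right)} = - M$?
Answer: $- 256 \sqrt{17} \approx -1055.5$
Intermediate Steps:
$Y{\left(O,J \right)} = 8 O$
$\sqrt{f{\left(0 \right)} + 17} Y{\left(4,2 \right)} \left(-8\right) = \sqrt{\left(-1\right) 0 + 17} \cdot 8 \cdot 4 \left(-8\right) = \sqrt{0 + 17} \cdot 32 \left(-8\right) = \sqrt{17} \cdot 32 \left(-8\right) = 32 \sqrt{17} \left(-8\right) = - 256 \sqrt{17}$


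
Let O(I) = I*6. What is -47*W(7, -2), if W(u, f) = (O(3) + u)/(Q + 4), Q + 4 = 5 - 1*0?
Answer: -235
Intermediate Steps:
O(I) = 6*I
Q = 1 (Q = -4 + (5 - 1*0) = -4 + (5 + 0) = -4 + 5 = 1)
W(u, f) = 18/5 + u/5 (W(u, f) = (6*3 + u)/(1 + 4) = (18 + u)/5 = (18 + u)*(⅕) = 18/5 + u/5)
-47*W(7, -2) = -47*(18/5 + (⅕)*7) = -47*(18/5 + 7/5) = -47*5 = -235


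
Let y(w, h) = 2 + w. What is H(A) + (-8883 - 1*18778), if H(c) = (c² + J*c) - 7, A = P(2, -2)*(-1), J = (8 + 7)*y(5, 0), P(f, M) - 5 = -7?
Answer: -27454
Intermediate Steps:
P(f, M) = -2 (P(f, M) = 5 - 7 = -2)
J = 105 (J = (8 + 7)*(2 + 5) = 15*7 = 105)
A = 2 (A = -2*(-1) = 2)
H(c) = -7 + c² + 105*c (H(c) = (c² + 105*c) - 7 = -7 + c² + 105*c)
H(A) + (-8883 - 1*18778) = (-7 + 2² + 105*2) + (-8883 - 1*18778) = (-7 + 4 + 210) + (-8883 - 18778) = 207 - 27661 = -27454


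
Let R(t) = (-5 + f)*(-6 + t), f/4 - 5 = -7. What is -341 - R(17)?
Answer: -198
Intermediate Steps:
f = -8 (f = 20 + 4*(-7) = 20 - 28 = -8)
R(t) = 78 - 13*t (R(t) = (-5 - 8)*(-6 + t) = -13*(-6 + t) = 78 - 13*t)
-341 - R(17) = -341 - (78 - 13*17) = -341 - (78 - 221) = -341 - 1*(-143) = -341 + 143 = -198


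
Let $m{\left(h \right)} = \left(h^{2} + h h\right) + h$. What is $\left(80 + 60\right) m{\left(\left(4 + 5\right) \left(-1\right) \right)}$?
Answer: $21420$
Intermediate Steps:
$m{\left(h \right)} = h + 2 h^{2}$ ($m{\left(h \right)} = \left(h^{2} + h^{2}\right) + h = 2 h^{2} + h = h + 2 h^{2}$)
$\left(80 + 60\right) m{\left(\left(4 + 5\right) \left(-1\right) \right)} = \left(80 + 60\right) \left(4 + 5\right) \left(-1\right) \left(1 + 2 \left(4 + 5\right) \left(-1\right)\right) = 140 \cdot 9 \left(-1\right) \left(1 + 2 \cdot 9 \left(-1\right)\right) = 140 \left(- 9 \left(1 + 2 \left(-9\right)\right)\right) = 140 \left(- 9 \left(1 - 18\right)\right) = 140 \left(\left(-9\right) \left(-17\right)\right) = 140 \cdot 153 = 21420$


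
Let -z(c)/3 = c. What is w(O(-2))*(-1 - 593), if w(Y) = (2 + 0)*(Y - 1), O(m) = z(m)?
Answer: -5940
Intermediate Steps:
z(c) = -3*c
O(m) = -3*m
w(Y) = -2 + 2*Y (w(Y) = 2*(-1 + Y) = -2 + 2*Y)
w(O(-2))*(-1 - 593) = (-2 + 2*(-3*(-2)))*(-1 - 593) = (-2 + 2*6)*(-594) = (-2 + 12)*(-594) = 10*(-594) = -5940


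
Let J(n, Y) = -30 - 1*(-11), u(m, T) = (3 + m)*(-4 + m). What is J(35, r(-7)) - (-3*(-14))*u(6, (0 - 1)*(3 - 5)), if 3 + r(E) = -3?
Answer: -775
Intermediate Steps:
r(E) = -6 (r(E) = -3 - 3 = -6)
u(m, T) = (-4 + m)*(3 + m)
J(n, Y) = -19 (J(n, Y) = -30 + 11 = -19)
J(35, r(-7)) - (-3*(-14))*u(6, (0 - 1)*(3 - 5)) = -19 - (-3*(-14))*(-12 + 6**2 - 1*6) = -19 - 42*(-12 + 36 - 6) = -19 - 42*18 = -19 - 1*756 = -19 - 756 = -775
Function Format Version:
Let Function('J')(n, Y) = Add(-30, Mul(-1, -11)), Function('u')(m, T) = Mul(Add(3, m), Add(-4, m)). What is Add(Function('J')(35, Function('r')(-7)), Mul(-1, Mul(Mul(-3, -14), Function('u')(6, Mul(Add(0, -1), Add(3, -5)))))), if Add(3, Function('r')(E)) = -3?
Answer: -775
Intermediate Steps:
Function('r')(E) = -6 (Function('r')(E) = Add(-3, -3) = -6)
Function('u')(m, T) = Mul(Add(-4, m), Add(3, m))
Function('J')(n, Y) = -19 (Function('J')(n, Y) = Add(-30, 11) = -19)
Add(Function('J')(35, Function('r')(-7)), Mul(-1, Mul(Mul(-3, -14), Function('u')(6, Mul(Add(0, -1), Add(3, -5)))))) = Add(-19, Mul(-1, Mul(Mul(-3, -14), Add(-12, Pow(6, 2), Mul(-1, 6))))) = Add(-19, Mul(-1, Mul(42, Add(-12, 36, -6)))) = Add(-19, Mul(-1, Mul(42, 18))) = Add(-19, Mul(-1, 756)) = Add(-19, -756) = -775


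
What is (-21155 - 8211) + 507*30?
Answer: -14156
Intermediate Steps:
(-21155 - 8211) + 507*30 = -29366 + 15210 = -14156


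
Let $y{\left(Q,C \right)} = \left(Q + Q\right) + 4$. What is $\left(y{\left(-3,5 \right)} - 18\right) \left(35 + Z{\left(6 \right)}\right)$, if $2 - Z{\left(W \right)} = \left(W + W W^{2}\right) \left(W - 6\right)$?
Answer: $-740$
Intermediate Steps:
$y{\left(Q,C \right)} = 4 + 2 Q$ ($y{\left(Q,C \right)} = 2 Q + 4 = 4 + 2 Q$)
$Z{\left(W \right)} = 2 - \left(-6 + W\right) \left(W + W^{3}\right)$ ($Z{\left(W \right)} = 2 - \left(W + W W^{2}\right) \left(W - 6\right) = 2 - \left(W + W^{3}\right) \left(-6 + W\right) = 2 - \left(-6 + W\right) \left(W + W^{3}\right)$)
$\left(y{\left(-3,5 \right)} - 18\right) \left(35 + Z{\left(6 \right)}\right) = \left(\left(4 + 2 \left(-3\right)\right) - 18\right) \left(35 + \left(2 - 6^{2} - 6^{4} + 6 \cdot 6 + 6 \cdot 6^{3}\right)\right) = \left(\left(4 - 6\right) - 18\right) \left(35 + \left(2 - 36 - 1296 + 36 + 6 \cdot 216\right)\right) = \left(-2 - 18\right) \left(35 + \left(2 - 36 - 1296 + 36 + 1296\right)\right) = - 20 \left(35 + 2\right) = \left(-20\right) 37 = -740$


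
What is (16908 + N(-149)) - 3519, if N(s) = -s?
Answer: 13538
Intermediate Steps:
(16908 + N(-149)) - 3519 = (16908 - 1*(-149)) - 3519 = (16908 + 149) - 3519 = 17057 - 3519 = 13538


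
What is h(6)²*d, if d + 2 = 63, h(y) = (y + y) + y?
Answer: 19764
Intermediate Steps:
h(y) = 3*y (h(y) = 2*y + y = 3*y)
d = 61 (d = -2 + 63 = 61)
h(6)²*d = (3*6)²*61 = 18²*61 = 324*61 = 19764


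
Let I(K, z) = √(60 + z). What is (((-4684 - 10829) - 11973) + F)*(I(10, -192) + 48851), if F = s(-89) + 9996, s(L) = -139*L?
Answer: -250068269 - 10238*I*√33 ≈ -2.5007e+8 - 58813.0*I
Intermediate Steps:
F = 22367 (F = -139*(-89) + 9996 = 12371 + 9996 = 22367)
(((-4684 - 10829) - 11973) + F)*(I(10, -192) + 48851) = (((-4684 - 10829) - 11973) + 22367)*(√(60 - 192) + 48851) = ((-15513 - 11973) + 22367)*(√(-132) + 48851) = (-27486 + 22367)*(2*I*√33 + 48851) = -5119*(48851 + 2*I*√33) = -250068269 - 10238*I*√33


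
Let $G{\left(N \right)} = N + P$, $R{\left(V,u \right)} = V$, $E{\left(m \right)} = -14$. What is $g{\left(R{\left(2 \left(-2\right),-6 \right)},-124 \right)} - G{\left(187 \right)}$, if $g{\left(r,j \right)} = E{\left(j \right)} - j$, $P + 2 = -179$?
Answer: $104$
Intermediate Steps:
$P = -181$ ($P = -2 - 179 = -181$)
$g{\left(r,j \right)} = -14 - j$
$G{\left(N \right)} = -181 + N$ ($G{\left(N \right)} = N - 181 = -181 + N$)
$g{\left(R{\left(2 \left(-2\right),-6 \right)},-124 \right)} - G{\left(187 \right)} = \left(-14 - -124\right) - \left(-181 + 187\right) = \left(-14 + 124\right) - 6 = 110 - 6 = 104$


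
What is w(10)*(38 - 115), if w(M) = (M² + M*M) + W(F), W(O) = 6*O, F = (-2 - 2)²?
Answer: -22792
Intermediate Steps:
F = 16 (F = (-4)² = 16)
w(M) = 96 + 2*M² (w(M) = (M² + M*M) + 6*16 = (M² + M²) + 96 = 2*M² + 96 = 96 + 2*M²)
w(10)*(38 - 115) = (96 + 2*10²)*(38 - 115) = (96 + 2*100)*(-77) = (96 + 200)*(-77) = 296*(-77) = -22792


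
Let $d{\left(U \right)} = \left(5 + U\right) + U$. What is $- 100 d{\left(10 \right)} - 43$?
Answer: $-2543$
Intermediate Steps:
$d{\left(U \right)} = 5 + 2 U$
$- 100 d{\left(10 \right)} - 43 = - 100 \left(5 + 2 \cdot 10\right) - 43 = - 100 \left(5 + 20\right) - 43 = \left(-100\right) 25 - 43 = -2500 - 43 = -2543$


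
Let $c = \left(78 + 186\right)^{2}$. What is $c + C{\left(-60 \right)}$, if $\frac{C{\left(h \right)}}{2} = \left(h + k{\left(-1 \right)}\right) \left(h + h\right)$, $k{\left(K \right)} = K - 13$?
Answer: $87456$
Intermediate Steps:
$k{\left(K \right)} = -13 + K$ ($k{\left(K \right)} = K - 13 = -13 + K$)
$c = 69696$ ($c = 264^{2} = 69696$)
$C{\left(h \right)} = 4 h \left(-14 + h\right)$ ($C{\left(h \right)} = 2 \left(h - 14\right) \left(h + h\right) = 2 \left(h - 14\right) 2 h = 2 \left(-14 + h\right) 2 h = 2 \cdot 2 h \left(-14 + h\right) = 4 h \left(-14 + h\right)$)
$c + C{\left(-60 \right)} = 69696 + 4 \left(-60\right) \left(-14 - 60\right) = 69696 + 4 \left(-60\right) \left(-74\right) = 69696 + 17760 = 87456$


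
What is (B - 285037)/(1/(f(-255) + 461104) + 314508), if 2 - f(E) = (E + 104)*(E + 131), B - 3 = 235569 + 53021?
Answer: 1573110392/139132678057 ≈ 0.011307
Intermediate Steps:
B = 288593 (B = 3 + (235569 + 53021) = 3 + 288590 = 288593)
f(E) = 2 - (104 + E)*(131 + E) (f(E) = 2 - (E + 104)*(E + 131) = 2 - (104 + E)*(131 + E))
(B - 285037)/(1/(f(-255) + 461104) + 314508) = (288593 - 285037)/(1/((-13622 - 1*(-255)² - 235*(-255)) + 461104) + 314508) = 3556/(1/((-13622 - 1*65025 + 59925) + 461104) + 314508) = 3556/(1/((-13622 - 65025 + 59925) + 461104) + 314508) = 3556/(1/(-18722 + 461104) + 314508) = 3556/(1/442382 + 314508) = 3556/(139132678057/442382) = 3556*(442382/139132678057) = 1573110392/139132678057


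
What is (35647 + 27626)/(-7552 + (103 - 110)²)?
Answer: -21091/2501 ≈ -8.4330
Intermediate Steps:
(35647 + 27626)/(-7552 + (103 - 110)²) = 63273/(-7552 + (-7)²) = 63273/(-7552 + 49) = 63273/(-7503) = 63273*(-1/7503) = -21091/2501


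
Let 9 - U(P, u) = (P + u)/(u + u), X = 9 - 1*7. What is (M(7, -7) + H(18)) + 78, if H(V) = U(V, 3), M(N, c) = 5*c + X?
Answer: 101/2 ≈ 50.500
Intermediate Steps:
X = 2 (X = 9 - 7 = 2)
U(P, u) = 9 - (P + u)/(2*u) (U(P, u) = 9 - (P + u)/(u + u) = 9 - (P + u)/(2*u))
M(N, c) = 2 + 5*c (M(N, c) = 5*c + 2 = 2 + 5*c)
H(V) = 17/2 - V/6 (H(V) = (½)*(-V + 17*3)/3 = (½)*(⅓)*(-V + 51) = (½)*(⅓)*(51 - V) = 17/2 - V/6)
(M(7, -7) + H(18)) + 78 = ((2 + 5*(-7)) + (17/2 - ⅙*18)) + 78 = ((2 - 35) + (17/2 - 3)) + 78 = (-33 + 11/2) + 78 = -55/2 + 78 = 101/2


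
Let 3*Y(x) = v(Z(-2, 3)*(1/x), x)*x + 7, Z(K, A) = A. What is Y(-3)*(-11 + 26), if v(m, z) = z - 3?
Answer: 125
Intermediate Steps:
v(m, z) = -3 + z
Y(x) = 7/3 + x*(-3 + x)/3 (Y(x) = ((-3 + x)*x + 7)/3 = (x*(-3 + x) + 7)/3 = (7 + x*(-3 + x))/3 = 7/3 + x*(-3 + x)/3)
Y(-3)*(-11 + 26) = (7/3 + (1/3)*(-3)*(-3 - 3))*(-11 + 26) = (7/3 + (1/3)*(-3)*(-6))*15 = (7/3 + 6)*15 = (25/3)*15 = 125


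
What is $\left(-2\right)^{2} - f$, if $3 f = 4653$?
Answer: $-1547$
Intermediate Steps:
$f = 1551$ ($f = \frac{1}{3} \cdot 4653 = 1551$)
$\left(-2\right)^{2} - f = \left(-2\right)^{2} - 1551 = 4 - 1551 = -1547$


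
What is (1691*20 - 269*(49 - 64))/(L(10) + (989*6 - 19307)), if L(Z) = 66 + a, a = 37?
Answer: -7571/2654 ≈ -2.8527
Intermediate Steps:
L(Z) = 103 (L(Z) = 66 + 37 = 103)
(1691*20 - 269*(49 - 64))/(L(10) + (989*6 - 19307)) = (1691*20 - 269*(49 - 64))/(103 + (989*6 - 19307)) = (33820 - 269*(-15))/(103 + (5934 - 19307)) = (33820 + 4035)/(103 - 13373) = 37855/(-13270) = 37855*(-1/13270) = -7571/2654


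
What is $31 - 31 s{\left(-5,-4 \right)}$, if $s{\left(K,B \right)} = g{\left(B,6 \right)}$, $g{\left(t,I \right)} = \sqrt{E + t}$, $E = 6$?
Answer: $31 - 31 \sqrt{2} \approx -12.841$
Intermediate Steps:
$g{\left(t,I \right)} = \sqrt{6 + t}$
$s{\left(K,B \right)} = \sqrt{6 + B}$
$31 - 31 s{\left(-5,-4 \right)} = 31 - 31 \sqrt{6 - 4} = 31 - 31 \sqrt{2}$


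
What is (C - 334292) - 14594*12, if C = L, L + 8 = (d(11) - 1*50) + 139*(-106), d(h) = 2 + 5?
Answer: -524205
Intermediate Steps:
d(h) = 7
L = -14785 (L = -8 + ((7 - 1*50) + 139*(-106)) = -8 + ((7 - 50) - 14734) = -8 + (-43 - 14734) = -8 - 14777 = -14785)
C = -14785
(C - 334292) - 14594*12 = (-14785 - 334292) - 14594*12 = -349077 - 175128 = -524205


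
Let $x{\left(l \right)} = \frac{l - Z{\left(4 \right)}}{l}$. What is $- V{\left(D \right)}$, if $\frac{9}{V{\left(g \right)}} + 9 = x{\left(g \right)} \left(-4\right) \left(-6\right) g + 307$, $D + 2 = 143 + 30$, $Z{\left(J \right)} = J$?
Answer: $- \frac{9}{4306} \approx -0.0020901$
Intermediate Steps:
$x{\left(l \right)} = \frac{-4 + l}{l}$ ($x{\left(l \right)} = \frac{l - 4}{l} = \frac{-4 + l}{l}$)
$D = 171$ ($D = -2 + \left(143 + 30\right) = -2 + 173 = 171$)
$V{\left(g \right)} = \frac{9}{202 + 24 g}$ ($V{\left(g \right)} = \frac{9}{-9 + \left(\frac{-4 + g}{g} \left(-4\right) \left(-6\right) g + 307\right)} = \frac{9}{-9 + \left(- \frac{4 \left(-4 + g\right)}{g} \left(-6\right) g + 307\right)} = \frac{9}{-9 + \left(\frac{24 \left(-4 + g\right)}{g} g + 307\right)} = \frac{9}{-9 + \left(\left(-96 + 24 g\right) + 307\right)} = \frac{9}{-9 + \left(211 + 24 g\right)} = \frac{9}{202 + 24 g}$)
$- V{\left(D \right)} = - \frac{9}{2 \left(101 + 12 \cdot 171\right)} = - \frac{9}{2 \left(101 + 2052\right)} = - \frac{9}{2 \cdot 2153} = \left(-1\right) \frac{9}{4306} = - \frac{9}{4306}$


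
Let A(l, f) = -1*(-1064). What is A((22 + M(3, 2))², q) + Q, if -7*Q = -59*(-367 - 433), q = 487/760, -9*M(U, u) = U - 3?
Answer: -39752/7 ≈ -5678.9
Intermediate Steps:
M(U, u) = ⅓ - U/9 (M(U, u) = -(U - 3)/9 = -(-3 + U)/9 = ⅓ - U/9)
q = 487/760 (q = 487*(1/760) = 487/760 ≈ 0.64079)
Q = -47200/7 (Q = -(-59)*(-367 - 433)/7 = -(-59)*(-800)/7 = -⅐*47200 = -47200/7 ≈ -6742.9)
A(l, f) = 1064
A((22 + M(3, 2))², q) + Q = 1064 - 47200/7 = -39752/7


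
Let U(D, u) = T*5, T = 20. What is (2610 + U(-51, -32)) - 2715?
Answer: -5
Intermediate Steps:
U(D, u) = 100 (U(D, u) = 20*5 = 100)
(2610 + U(-51, -32)) - 2715 = (2610 + 100) - 2715 = 2710 - 2715 = -5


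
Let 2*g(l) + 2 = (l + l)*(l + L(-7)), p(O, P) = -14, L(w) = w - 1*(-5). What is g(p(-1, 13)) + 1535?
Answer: 1758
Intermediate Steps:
L(w) = 5 + w (L(w) = w + 5 = 5 + w)
g(l) = -1 + l*(-2 + l) (g(l) = -1 + ((l + l)*(l + (5 - 7)))/2 = -1 + ((2*l)*(l - 2))/2 = -1 + ((2*l)*(-2 + l))/2 = -1 + (2*l*(-2 + l))/2 = -1 + l*(-2 + l))
g(p(-1, 13)) + 1535 = (-1 + (-14)² - 2*(-14)) + 1535 = (-1 + 196 + 28) + 1535 = 223 + 1535 = 1758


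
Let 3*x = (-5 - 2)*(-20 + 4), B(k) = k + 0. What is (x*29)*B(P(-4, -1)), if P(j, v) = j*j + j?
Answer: 12992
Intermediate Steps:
P(j, v) = j + j² (P(j, v) = j² + j = j + j²)
B(k) = k
x = 112/3 (x = ((-5 - 2)*(-20 + 4))/3 = (-7*(-16))/3 = (⅓)*112 = 112/3 ≈ 37.333)
(x*29)*B(P(-4, -1)) = ((112/3)*29)*(-4*(1 - 4)) = 3248*(-4*(-3))/3 = (3248/3)*12 = 12992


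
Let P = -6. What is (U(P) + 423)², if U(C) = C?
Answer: 173889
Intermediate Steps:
(U(P) + 423)² = (-6 + 423)² = 417² = 173889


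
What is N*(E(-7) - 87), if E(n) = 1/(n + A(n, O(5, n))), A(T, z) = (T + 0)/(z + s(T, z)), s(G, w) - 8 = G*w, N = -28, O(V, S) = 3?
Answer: 21964/9 ≈ 2440.4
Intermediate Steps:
s(G, w) = 8 + G*w
A(T, z) = T/(8 + z + T*z) (A(T, z) = (T + 0)/(z + (8 + T*z)) = T/(8 + z + T*z))
E(n) = 1/(n + n/(11 + 3*n)) (E(n) = 1/(n + n/(8 + 3 + n*3)) = 1/(n + n/(8 + 3 + 3*n)) = 1/(n + n/(11 + 3*n)))
N*(E(-7) - 87) = -28*((11/3 - 7)/((-7)*(4 - 7)) - 87) = -28*(-⅐*(-10/3)/(-3) - 87) = -28*(-⅐*(-⅓)*(-10/3) - 87) = -28*(-10/63 - 87) = -28*(-5491/63) = 21964/9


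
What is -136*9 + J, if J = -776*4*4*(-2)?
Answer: 23608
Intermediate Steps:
J = 24832 (J = -12416*(-2) = -776*(-32) = 24832)
-136*9 + J = -136*9 + 24832 = -1224 + 24832 = 23608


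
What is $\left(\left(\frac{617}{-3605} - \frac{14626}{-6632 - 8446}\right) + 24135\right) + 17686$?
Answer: $\frac{23196669853}{554655} \approx 41822.0$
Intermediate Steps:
$\left(\left(\frac{617}{-3605} - \frac{14626}{-6632 - 8446}\right) + 24135\right) + 17686 = \left(\left(617 \left(- \frac{1}{3605}\right) - \frac{14626}{-6632 - 8446}\right) + 24135\right) + 17686 = \left(\left(- \frac{617}{3605} - \frac{14626}{-15078}\right) + 24135\right) + 17686 = \left(\left(- \frac{617}{3605} - - \frac{7313}{7539}\right) + 24135\right) + 17686 = \left(\left(- \frac{617}{3605} + \frac{7313}{7539}\right) + 24135\right) + 17686 = \left(\frac{443098}{554655} + 24135\right) + 17686 = \frac{13387041523}{554655} + 17686 = \frac{23196669853}{554655}$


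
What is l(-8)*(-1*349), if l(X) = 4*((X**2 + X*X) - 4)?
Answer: -173104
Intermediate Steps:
l(X) = -16 + 8*X**2 (l(X) = 4*((X**2 + X**2) - 4) = 4*(2*X**2 - 4) = 4*(-4 + 2*X**2) = -16 + 8*X**2)
l(-8)*(-1*349) = (-16 + 8*(-8)**2)*(-1*349) = (-16 + 8*64)*(-349) = (-16 + 512)*(-349) = 496*(-349) = -173104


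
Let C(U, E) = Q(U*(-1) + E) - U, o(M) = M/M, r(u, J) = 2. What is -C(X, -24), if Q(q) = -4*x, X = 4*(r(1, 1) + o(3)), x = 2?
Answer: 20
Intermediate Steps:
o(M) = 1
X = 12 (X = 4*(2 + 1) = 4*3 = 12)
Q(q) = -8 (Q(q) = -4*2 = -8)
C(U, E) = -8 - U
-C(X, -24) = -(-8 - 1*12) = -(-8 - 12) = -1*(-20) = 20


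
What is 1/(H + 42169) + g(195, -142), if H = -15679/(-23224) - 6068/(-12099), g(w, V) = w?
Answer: 62448909632043/320250779681 ≈ 195.00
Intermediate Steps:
H = 8935769/7594248 (H = -15679*(-1/23224) - 6068*(-1/12099) = 15679/23224 + 164/327 = 8935769/7594248 ≈ 1.1766)
1/(H + 42169) + g(195, -142) = 1/(8935769/7594248 + 42169) + 195 = 1/(320250779681/7594248) + 195 = 7594248/320250779681 + 195 = 62448909632043/320250779681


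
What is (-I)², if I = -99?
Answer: 9801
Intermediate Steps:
(-I)² = (-1*(-99))² = 99² = 9801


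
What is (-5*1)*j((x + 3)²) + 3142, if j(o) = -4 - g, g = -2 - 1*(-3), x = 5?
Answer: 3167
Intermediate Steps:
g = 1 (g = -2 + 3 = 1)
j(o) = -5 (j(o) = -4 - 1*1 = -4 - 1 = -5)
(-5*1)*j((x + 3)²) + 3142 = -5*1*(-5) + 3142 = -5*(-5) + 3142 = 25 + 3142 = 3167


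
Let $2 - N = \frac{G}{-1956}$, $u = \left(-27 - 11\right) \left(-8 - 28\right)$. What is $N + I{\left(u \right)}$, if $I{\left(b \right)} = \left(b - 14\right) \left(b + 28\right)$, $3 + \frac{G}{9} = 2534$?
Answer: $\frac{1232408865}{652} \approx 1.8902 \cdot 10^{6}$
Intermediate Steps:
$G = 22779$ ($G = -27 + 9 \cdot 2534 = -27 + 22806 = 22779$)
$u = 1368$ ($u = \left(-38\right) \left(-36\right) = 1368$)
$N = \frac{8897}{652}$ ($N = 2 - \frac{22779}{-1956} = 2 - 22779 \left(- \frac{1}{1956}\right) = 2 - - \frac{7593}{652} = 2 + \frac{7593}{652} = \frac{8897}{652} \approx 13.646$)
$I{\left(b \right)} = \left(-14 + b\right) \left(28 + b\right)$
$N + I{\left(u \right)} = \frac{8897}{652} + \left(-392 + 1368^{2} + 14 \cdot 1368\right) = \frac{8897}{652} + \left(-392 + 1871424 + 19152\right) = \frac{8897}{652} + 1890184 = \frac{1232408865}{652}$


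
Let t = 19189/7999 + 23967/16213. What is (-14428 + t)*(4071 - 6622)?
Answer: 4771983679809846/129687787 ≈ 3.6796e+7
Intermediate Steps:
t = 502823290/129687787 (t = 19189*(1/7999) + 23967*(1/16213) = 19189/7999 + 23967/16213 = 502823290/129687787 ≈ 3.8772)
(-14428 + t)*(4071 - 6622) = (-14428 + 502823290/129687787)*(4071 - 6622) = -1870632567546/129687787*(-2551) = 4771983679809846/129687787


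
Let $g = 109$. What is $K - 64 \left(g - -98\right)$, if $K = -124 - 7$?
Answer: $-13379$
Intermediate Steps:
$K = -131$
$K - 64 \left(g - -98\right) = -131 - 64 \left(109 - -98\right) = -131 - 64 \left(109 + 98\right) = -131 - 13248 = -13379$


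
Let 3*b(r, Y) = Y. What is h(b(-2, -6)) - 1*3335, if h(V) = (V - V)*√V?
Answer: -3335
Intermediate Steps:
b(r, Y) = Y/3
h(V) = 0 (h(V) = 0*√V = 0)
h(b(-2, -6)) - 1*3335 = 0 - 1*3335 = 0 - 3335 = -3335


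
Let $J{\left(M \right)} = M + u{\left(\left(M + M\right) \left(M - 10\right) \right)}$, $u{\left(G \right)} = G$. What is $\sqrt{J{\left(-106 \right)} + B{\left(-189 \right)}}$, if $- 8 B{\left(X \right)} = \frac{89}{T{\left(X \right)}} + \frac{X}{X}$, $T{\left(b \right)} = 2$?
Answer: $\frac{19 \sqrt{1085}}{4} \approx 156.46$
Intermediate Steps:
$J{\left(M \right)} = M + 2 M \left(-10 + M\right)$ ($J{\left(M \right)} = M + \left(M + M\right) \left(M - 10\right) = M + 2 M \left(-10 + M\right)$)
$B{\left(X \right)} = - \frac{91}{16}$ ($B{\left(X \right)} = - \frac{\frac{89}{2} + \frac{X}{X}}{8} = - \frac{89 \cdot \frac{1}{2} + 1}{8} = - \frac{\frac{89}{2} + 1}{8} = \left(- \frac{1}{8}\right) \frac{91}{2} = - \frac{91}{16}$)
$\sqrt{J{\left(-106 \right)} + B{\left(-189 \right)}} = \sqrt{- 106 \left(-19 + 2 \left(-106\right)\right) - \frac{91}{16}} = \sqrt{- 106 \left(-19 - 212\right) - \frac{91}{16}} = \sqrt{\left(-106\right) \left(-231\right) - \frac{91}{16}} = \sqrt{24486 - \frac{91}{16}} = \sqrt{\frac{391685}{16}} = \frac{19 \sqrt{1085}}{4}$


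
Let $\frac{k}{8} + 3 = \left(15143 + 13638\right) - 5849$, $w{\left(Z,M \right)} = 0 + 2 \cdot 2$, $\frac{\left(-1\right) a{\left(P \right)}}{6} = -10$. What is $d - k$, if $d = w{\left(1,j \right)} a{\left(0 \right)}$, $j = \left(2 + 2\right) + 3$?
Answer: $-183192$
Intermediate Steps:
$j = 7$ ($j = 4 + 3 = 7$)
$a{\left(P \right)} = 60$ ($a{\left(P \right)} = \left(-6\right) \left(-10\right) = 60$)
$w{\left(Z,M \right)} = 4$ ($w{\left(Z,M \right)} = 0 + 4 = 4$)
$k = 183432$ ($k = -24 + 8 \left(\left(15143 + 13638\right) - 5849\right) = -24 + 8 \left(28781 - 5849\right) = -24 + 8 \cdot 22932 = -24 + 183456 = 183432$)
$d = 240$ ($d = 4 \cdot 60 = 240$)
$d - k = 240 - 183432 = -183192$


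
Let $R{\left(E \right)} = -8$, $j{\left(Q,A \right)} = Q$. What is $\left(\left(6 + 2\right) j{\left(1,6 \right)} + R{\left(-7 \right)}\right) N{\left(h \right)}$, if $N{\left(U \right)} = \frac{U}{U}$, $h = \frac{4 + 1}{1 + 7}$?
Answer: $0$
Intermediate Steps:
$h = \frac{5}{8} \approx 0.625$
$N{\left(U \right)} = 1$
$\left(\left(6 + 2\right) j{\left(1,6 \right)} + R{\left(-7 \right)}\right) N{\left(h \right)} = \left(\left(6 + 2\right) 1 - 8\right) 1 = \left(8 \cdot 1 - 8\right) 1 = \left(8 - 8\right) 1 = 0 \cdot 1 = 0$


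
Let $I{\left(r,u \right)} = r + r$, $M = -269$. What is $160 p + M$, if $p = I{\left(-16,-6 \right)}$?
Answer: $-5389$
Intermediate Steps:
$I{\left(r,u \right)} = 2 r$
$p = -32$ ($p = 2 \left(-16\right) = -32$)
$160 p + M = 160 \left(-32\right) - 269 = -5120 - 269 = -5389$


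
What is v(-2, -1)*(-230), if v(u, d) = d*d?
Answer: -230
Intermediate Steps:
v(u, d) = d²
v(-2, -1)*(-230) = (-1)²*(-230) = 1*(-230) = -230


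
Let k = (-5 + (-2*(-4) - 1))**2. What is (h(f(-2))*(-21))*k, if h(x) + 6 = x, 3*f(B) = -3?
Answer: 588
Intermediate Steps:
f(B) = -1 (f(B) = (1/3)*(-3) = -1)
h(x) = -6 + x
k = 4 (k = (-5 + (8 - 1))**2 = (-5 + 7)**2 = 2**2 = 4)
(h(f(-2))*(-21))*k = ((-6 - 1)*(-21))*4 = -7*(-21)*4 = 147*4 = 588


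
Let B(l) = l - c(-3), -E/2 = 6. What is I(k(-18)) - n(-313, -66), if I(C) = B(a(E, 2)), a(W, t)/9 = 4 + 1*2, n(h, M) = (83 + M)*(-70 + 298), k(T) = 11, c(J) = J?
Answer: -3819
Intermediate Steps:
E = -12 (E = -2*6 = -12)
n(h, M) = 18924 + 228*M (n(h, M) = (83 + M)*228 = 18924 + 228*M)
a(W, t) = 54 (a(W, t) = 9*(4 + 1*2) = 9*(4 + 2) = 9*6 = 54)
B(l) = 3 + l (B(l) = l - 1*(-3) = l + 3 = 3 + l)
I(C) = 57 (I(C) = 3 + 54 = 57)
I(k(-18)) - n(-313, -66) = 57 - (18924 + 228*(-66)) = 57 - (18924 - 15048) = 57 - 1*3876 = 57 - 3876 = -3819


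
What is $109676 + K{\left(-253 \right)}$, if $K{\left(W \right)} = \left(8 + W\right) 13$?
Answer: $106491$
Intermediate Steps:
$K{\left(W \right)} = 104 + 13 W$
$109676 + K{\left(-253 \right)} = 109676 + \left(104 + 13 \left(-253\right)\right) = 109676 + \left(104 - 3289\right) = 109676 - 3185 = 106491$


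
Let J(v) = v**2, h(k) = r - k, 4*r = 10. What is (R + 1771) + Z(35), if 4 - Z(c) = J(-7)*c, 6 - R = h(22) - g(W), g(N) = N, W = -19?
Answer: 133/2 ≈ 66.500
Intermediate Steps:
r = 5/2 (r = (1/4)*10 = 5/2 ≈ 2.5000)
h(k) = 5/2 - k
R = 13/2 (R = 6 - ((5/2 - 1*22) - 1*(-19)) = 6 - ((5/2 - 22) + 19) = 6 - (-39/2 + 19) = 6 - 1*(-1/2) = 6 + 1/2 = 13/2 ≈ 6.5000)
Z(c) = 4 - 49*c (Z(c) = 4 - (-7)**2*c = 4 - 49*c)
(R + 1771) + Z(35) = (13/2 + 1771) + (4 - 49*35) = 3555/2 + (4 - 1715) = 3555/2 - 1711 = 133/2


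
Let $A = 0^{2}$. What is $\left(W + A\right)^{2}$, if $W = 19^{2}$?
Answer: $130321$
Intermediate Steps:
$A = 0$
$W = 361$
$\left(W + A\right)^{2} = \left(361 + 0\right)^{2} = 361^{2} = 130321$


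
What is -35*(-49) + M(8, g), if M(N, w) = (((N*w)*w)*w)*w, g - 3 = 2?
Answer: 6715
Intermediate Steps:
g = 5 (g = 3 + 2 = 5)
M(N, w) = N*w⁴ (M(N, w) = ((N*w²)*w)*w = (N*w³)*w = N*w⁴)
-35*(-49) + M(8, g) = -35*(-49) + 8*5⁴ = 1715 + 8*625 = 1715 + 5000 = 6715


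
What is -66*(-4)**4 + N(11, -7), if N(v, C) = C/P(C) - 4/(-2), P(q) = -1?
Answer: -16887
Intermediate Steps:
N(v, C) = 2 - C (N(v, C) = C/(-1) - 4/(-2) = C*(-1) - 4*(-1/2) = -C + 2 = 2 - C)
-66*(-4)**4 + N(11, -7) = -66*(-4)**4 + (2 - 1*(-7)) = -66*256 + (2 + 7) = -16896 + 9 = -16887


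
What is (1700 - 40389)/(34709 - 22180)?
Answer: -38689/12529 ≈ -3.0880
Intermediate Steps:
(1700 - 40389)/(34709 - 22180) = -38689/12529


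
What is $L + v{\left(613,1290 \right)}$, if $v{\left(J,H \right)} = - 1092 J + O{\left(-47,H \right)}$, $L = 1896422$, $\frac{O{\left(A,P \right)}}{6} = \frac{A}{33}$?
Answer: $\frac{13497192}{11} \approx 1.227 \cdot 10^{6}$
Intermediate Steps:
$O{\left(A,P \right)} = \frac{2 A}{11}$ ($O{\left(A,P \right)} = 6 \frac{A}{33} = \frac{2 A}{11}$)
$v{\left(J,H \right)} = - \frac{94}{11} - 1092 J$ ($v{\left(J,H \right)} = - 1092 J + \frac{2}{11} \left(-47\right) = - 1092 J - \frac{94}{11} = - \frac{94}{11} - 1092 J$)
$L + v{\left(613,1290 \right)} = 1896422 - \frac{7363450}{11} = \frac{13497192}{11}$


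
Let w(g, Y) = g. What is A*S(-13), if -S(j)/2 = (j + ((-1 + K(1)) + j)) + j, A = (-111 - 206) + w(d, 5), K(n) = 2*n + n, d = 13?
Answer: -22496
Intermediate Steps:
K(n) = 3*n
A = -304 (A = (-111 - 206) + 13 = -317 + 13 = -304)
S(j) = -4 - 6*j (S(j) = -2*((j + ((-1 + 3*1) + j)) + j) = -2*((j + ((-1 + 3) + j)) + j) = -2*((j + (2 + j)) + j) = -2*((2 + 2*j) + j) = -2*(2 + 3*j) = -4 - 6*j)
A*S(-13) = -304*(-4 - 6*(-13)) = -304*(-4 + 78) = -304*74 = -22496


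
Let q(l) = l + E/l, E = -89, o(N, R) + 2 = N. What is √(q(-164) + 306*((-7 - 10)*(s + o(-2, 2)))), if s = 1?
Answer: √103835657/82 ≈ 124.27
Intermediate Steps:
o(N, R) = -2 + N
q(l) = l - 89/l
√(q(-164) + 306*((-7 - 10)*(s + o(-2, 2)))) = √((-164 - 89/(-164)) + 306*((-7 - 10)*(1 + (-2 - 2)))) = √((-164 - 89*(-1/164)) + 306*(-17*(1 - 4))) = √((-164 + 89/164) + 306*(-17*(-3))) = √(-26807/164 + 306*51) = √(-26807/164 + 15606) = √(2532577/164) = √103835657/82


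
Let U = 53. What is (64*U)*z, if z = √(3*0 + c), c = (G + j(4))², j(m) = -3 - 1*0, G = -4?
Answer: 23744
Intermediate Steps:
j(m) = -3 (j(m) = -3 + 0 = -3)
c = 49 (c = (-4 - 3)² = (-7)² = 49)
z = 7 (z = √(3*0 + 49) = √(0 + 49) = √49 = 7)
(64*U)*z = (64*53)*7 = 3392*7 = 23744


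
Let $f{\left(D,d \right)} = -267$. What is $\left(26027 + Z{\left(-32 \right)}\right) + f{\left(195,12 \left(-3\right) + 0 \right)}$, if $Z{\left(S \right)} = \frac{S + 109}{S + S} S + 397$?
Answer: $\frac{52391}{2} \approx 26196.0$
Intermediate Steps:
$Z{\left(S \right)} = \frac{903}{2} + \frac{S}{2}$ ($Z{\left(S \right)} = \frac{109 + S}{2 S} S + 397 = \left(\frac{109}{2} + \frac{S}{2}\right) + 397 = \frac{903}{2} + \frac{S}{2}$)
$\left(26027 + Z{\left(-32 \right)}\right) + f{\left(195,12 \left(-3\right) + 0 \right)} = \left(26027 + \left(\frac{903}{2} + \frac{1}{2} \left(-32\right)\right)\right) - 267 = \left(26027 + \left(\frac{903}{2} - 16\right)\right) - 267 = \left(26027 + \frac{871}{2}\right) - 267 = \frac{52925}{2} - 267 = \frac{52391}{2}$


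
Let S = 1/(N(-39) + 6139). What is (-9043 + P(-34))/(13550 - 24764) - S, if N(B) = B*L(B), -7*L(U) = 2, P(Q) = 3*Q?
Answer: 393622897/482773914 ≈ 0.81534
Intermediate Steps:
L(U) = -2/7 (L(U) = -1/7*2 = -2/7)
N(B) = -2*B/7 (N(B) = B*(-2/7) = -2*B/7)
S = 7/43051 (S = 1/(-2/7*(-39) + 6139) = 1/(78/7 + 6139) = 1/(43051/7) = 7/43051 ≈ 0.00016260)
(-9043 + P(-34))/(13550 - 24764) - S = (-9043 + 3*(-34))/(13550 - 24764) - 1*7/43051 = (-9043 - 102)/(-11214) - 7/43051 = -9145*(-1/11214) - 7/43051 = 9145/11214 - 7/43051 = 393622897/482773914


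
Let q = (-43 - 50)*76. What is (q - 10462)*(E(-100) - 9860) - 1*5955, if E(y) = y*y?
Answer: -2460155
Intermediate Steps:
E(y) = y²
q = -7068 (q = -93*76 = -7068)
(q - 10462)*(E(-100) - 9860) - 1*5955 = (-7068 - 10462)*((-100)² - 9860) - 1*5955 = -17530*(10000 - 9860) - 5955 = -17530*140 - 5955 = -2454200 - 5955 = -2460155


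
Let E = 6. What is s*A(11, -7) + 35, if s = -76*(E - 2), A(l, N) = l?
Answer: -3309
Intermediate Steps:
s = -304 (s = -76*(6 - 2) = -76*4 = -304)
s*A(11, -7) + 35 = -304*11 + 35 = -3344 + 35 = -3309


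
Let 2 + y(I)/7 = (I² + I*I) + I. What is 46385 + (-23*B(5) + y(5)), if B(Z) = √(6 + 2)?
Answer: 46756 - 46*√2 ≈ 46691.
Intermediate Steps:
y(I) = -14 + 7*I + 14*I² (y(I) = -14 + 7*((I² + I*I) + I) = -14 + 7*((I² + I²) + I) = -14 + 7*(2*I² + I) = -14 + 7*(I + 2*I²) = -14 + (7*I + 14*I²) = -14 + 7*I + 14*I²)
B(Z) = 2*√2 (B(Z) = √8 = 2*√2)
46385 + (-23*B(5) + y(5)) = 46385 + (-46*√2 + (-14 + 7*5 + 14*5²)) = 46385 + (-46*√2 + (-14 + 35 + 14*25)) = 46385 + (-46*√2 + (-14 + 35 + 350)) = 46385 + (-46*√2 + 371) = 46385 + (371 - 46*√2) = 46756 - 46*√2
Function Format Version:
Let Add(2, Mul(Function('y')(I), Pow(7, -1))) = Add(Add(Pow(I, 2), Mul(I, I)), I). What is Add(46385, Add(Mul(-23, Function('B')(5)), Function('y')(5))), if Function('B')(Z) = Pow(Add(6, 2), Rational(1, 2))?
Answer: Add(46756, Mul(-46, Pow(2, Rational(1, 2)))) ≈ 46691.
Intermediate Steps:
Function('y')(I) = Add(-14, Mul(7, I), Mul(14, Pow(I, 2))) (Function('y')(I) = Add(-14, Mul(7, Add(Add(Pow(I, 2), Mul(I, I)), I))) = Add(-14, Mul(7, Add(Add(Pow(I, 2), Pow(I, 2)), I))) = Add(-14, Mul(7, Add(Mul(2, Pow(I, 2)), I))) = Add(-14, Mul(7, Add(I, Mul(2, Pow(I, 2))))) = Add(-14, Add(Mul(7, I), Mul(14, Pow(I, 2)))) = Add(-14, Mul(7, I), Mul(14, Pow(I, 2))))
Function('B')(Z) = Mul(2, Pow(2, Rational(1, 2))) (Function('B')(Z) = Pow(8, Rational(1, 2)) = Mul(2, Pow(2, Rational(1, 2))))
Add(46385, Add(Mul(-23, Function('B')(5)), Function('y')(5))) = Add(46385, Add(Mul(-23, Mul(2, Pow(2, Rational(1, 2)))), Add(-14, Mul(7, 5), Mul(14, Pow(5, 2))))) = Add(46385, Add(Mul(-46, Pow(2, Rational(1, 2))), Add(-14, 35, Mul(14, 25)))) = Add(46385, Add(Mul(-46, Pow(2, Rational(1, 2))), Add(-14, 35, 350))) = Add(46385, Add(Mul(-46, Pow(2, Rational(1, 2))), 371)) = Add(46385, Add(371, Mul(-46, Pow(2, Rational(1, 2))))) = Add(46756, Mul(-46, Pow(2, Rational(1, 2))))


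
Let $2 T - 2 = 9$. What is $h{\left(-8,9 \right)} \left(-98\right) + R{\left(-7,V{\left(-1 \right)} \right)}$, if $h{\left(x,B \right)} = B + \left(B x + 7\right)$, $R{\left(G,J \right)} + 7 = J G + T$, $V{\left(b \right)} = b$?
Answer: $\frac{10987}{2} \approx 5493.5$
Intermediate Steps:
$T = \frac{11}{2}$ ($T = 1 + \frac{1}{2} \cdot 9 = 1 + \frac{9}{2} = \frac{11}{2} \approx 5.5$)
$R{\left(G,J \right)} = - \frac{3}{2} + G J$ ($R{\left(G,J \right)} = -7 + \left(J G + \frac{11}{2}\right) = -7 + \left(G J + \frac{11}{2}\right) = -7 + \left(\frac{11}{2} + G J\right) = - \frac{3}{2} + G J$)
$h{\left(x,B \right)} = 7 + B + B x$ ($h{\left(x,B \right)} = B + \left(7 + B x\right) = 7 + B + B x$)
$h{\left(-8,9 \right)} \left(-98\right) + R{\left(-7,V{\left(-1 \right)} \right)} = \left(7 + 9 + 9 \left(-8\right)\right) \left(-98\right) - - \frac{11}{2} = \left(7 + 9 - 72\right) \left(-98\right) + \left(- \frac{3}{2} + 7\right) = \left(-56\right) \left(-98\right) + \frac{11}{2} = 5488 + \frac{11}{2} = \frac{10987}{2}$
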